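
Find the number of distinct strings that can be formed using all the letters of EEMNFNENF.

EEMNFNENF has 9 letters with E appearing 3 times, F appearing twice, and N appearing 3 times.
The number of distinct arrangements is 9!/(3!·3!·2!) = 362880/72 = 5040.

5040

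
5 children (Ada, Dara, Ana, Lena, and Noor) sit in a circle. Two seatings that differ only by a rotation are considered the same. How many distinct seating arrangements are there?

24

Seat Ada anywhere (absorbing the rotational symmetry), then permute the other 4: (4)! = 24.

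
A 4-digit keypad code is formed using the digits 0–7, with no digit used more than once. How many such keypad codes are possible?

This is a permutation of 4 out of 8: P(8,4) = 8!/4!.
That product is 8 × 7 × 6 × 5 = 1680.

1680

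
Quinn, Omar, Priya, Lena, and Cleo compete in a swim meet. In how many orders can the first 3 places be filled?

There are 5 choices for 1st place, 4 for 2nd, and 3 for 3rd.
That gives 5 × 4 × 3 = 60.

60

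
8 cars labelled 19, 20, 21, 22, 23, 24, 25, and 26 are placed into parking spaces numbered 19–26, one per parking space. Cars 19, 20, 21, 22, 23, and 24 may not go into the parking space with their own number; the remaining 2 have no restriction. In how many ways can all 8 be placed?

Let Aᵢ (for 19 ≤ i ≤ 24) be the placements that put car i in its forbidden parking space. Any j of these fix j positions, leaving (8−j)! ways to fill the rest, and there are C(6,j) ways to pick which j.
By inclusion–exclusion, the number of valid placements is Σ_{j=0}^{6} (−1)^j C(6,j)·(8−j)!.
Computing: 40320 − 30240 + 10800 − 2400 + 360 − 36 + 2 = 18806.

18806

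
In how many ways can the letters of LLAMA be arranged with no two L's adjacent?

There are 5!/(2!·2!) = 30 arrangements of LLAMA in total.
Arrangements with the L's together: treat LL as one letter, giving (4)!/(2!) = 12.
Hence 30 − 12 = 18.

18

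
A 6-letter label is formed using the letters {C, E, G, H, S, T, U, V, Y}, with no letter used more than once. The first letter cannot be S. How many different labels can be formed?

The first letter has 9−1 = 8 choices (anything except S).
The remaining 5 letters are filled from the other 8 symbols without repetition: 8 × 7 × 6 × 5 × 4 = 6720.
Total: 8 × 6720 = 53760.

53760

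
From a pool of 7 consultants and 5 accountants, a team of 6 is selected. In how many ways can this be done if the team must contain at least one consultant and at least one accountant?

Total 6-person selections from all 12: C(12,6) = 924.
Subtract selections that omit an entire group: no consultants → C(5,6) = 0; no accountants → C(7,6) = 7.
Both groups omitted at once is impossible, so 924 − 7 = 917.

917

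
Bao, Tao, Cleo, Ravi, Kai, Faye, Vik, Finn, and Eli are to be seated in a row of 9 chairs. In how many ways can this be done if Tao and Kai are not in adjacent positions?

There are 9! = 362880 arrangements in all. If Tao and Kai are adjacent, merging them into one block gives 2·(8)! = 80640 arrangements.
So 362880 − 80640 = 282240 arrangements keep them apart.

282240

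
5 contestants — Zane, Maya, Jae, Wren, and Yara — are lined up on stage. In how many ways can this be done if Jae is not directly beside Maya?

Of the 5! = 120 arrangements, those with Jae and Maya adjacent number 2 × 4! = 48 (treat the pair as a block with 2 internal orders).
So 120 − 48 = 72 arrangements keep them apart.

72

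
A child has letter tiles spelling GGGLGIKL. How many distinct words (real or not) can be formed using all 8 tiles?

GGGLGIKL has 8 letters with G appearing 4 times and L appearing twice.
The number of distinct arrangements is 8!/(4!·2!) = 40320/48 = 840.

840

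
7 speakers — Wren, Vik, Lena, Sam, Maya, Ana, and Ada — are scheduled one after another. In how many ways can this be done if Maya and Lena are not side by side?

3600

Of the 7! = 5040 arrangements, those with Maya and Lena adjacent number 2 × 6! = 1440 (treat the pair as a block with 2 internal orders).
Complementary counting: 5040 − 1440 = 3600.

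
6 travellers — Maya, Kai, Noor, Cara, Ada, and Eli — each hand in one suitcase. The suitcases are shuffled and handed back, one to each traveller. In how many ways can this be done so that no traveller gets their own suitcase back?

Count assignments avoiding every fixed point. For any j of the 6 travellers fixed to their own suitcase, the other 6−j can be arranged in (6−j)! ways.
By inclusion–exclusion this is Σ_{j=0}^{6} (−1)^j C(6,j)·(6−j)!.
Computing: 720 − 720 + 360 − 120 + 30 − 6 + 1 = 265.

265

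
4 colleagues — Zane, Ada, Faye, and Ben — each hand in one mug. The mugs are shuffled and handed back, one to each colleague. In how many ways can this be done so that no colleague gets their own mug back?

9

This is the derangement count D_4: permutations of 4 items with no fixed point.
By inclusion–exclusion this is Σ_{j=0}^{4} (−1)^j C(4,j)·(4−j)!.
Computing: 24 − 24 + 12 − 4 + 1 = 9.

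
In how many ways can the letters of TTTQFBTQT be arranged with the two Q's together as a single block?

Treat the 2 copies of Q as a single block. The multiset to arrange is then {QQ, B, F, T, T, T, T, T}, 8 items in all.
That gives (8)!/(5!) = 336 arrangements.

336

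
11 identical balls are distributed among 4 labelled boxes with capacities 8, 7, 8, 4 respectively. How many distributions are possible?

240

Ignoring the caps, the number of non-negative solutions to x_1+…+x_4 = 11 is C(14,3) = 364.
Subtract solutions that violate a single cap (substitute x_i' = x_i − (cap_i+1)): x_1 ≥ 9 gives C(5,3) = 10; x_2 ≥ 8 gives C(6,3) = 20; x_3 ≥ 9 gives C(5,3) = 10; x_4 ≥ 5 gives C(9,3) = 84. Together 124.
No two caps can be exceeded simultaneously, so the pair terms are all 0.
By inclusion–exclusion the count is 364 − 124 + 0 = 240.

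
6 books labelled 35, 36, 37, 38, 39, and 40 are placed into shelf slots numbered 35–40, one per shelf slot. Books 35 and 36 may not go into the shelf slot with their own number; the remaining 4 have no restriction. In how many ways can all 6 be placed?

Let Aᵢ (for i ∈ {35, 36}) be the placements that put book i in its forbidden shelf slot. Any j of these fix j positions, leaving (6−j)! ways to fill the rest, and there are C(2,j) ways to pick which j.
By inclusion–exclusion, the number of valid placements is Σ_{j=0}^{2} (−1)^j C(2,j)·(6−j)!.
Computing: 720 − 240 + 24 = 504.

504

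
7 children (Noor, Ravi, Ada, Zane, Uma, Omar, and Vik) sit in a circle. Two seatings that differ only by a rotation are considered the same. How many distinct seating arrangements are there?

720

Seat Noor anywhere (absorbing the rotational symmetry), then permute the other 6: (6)! = 720.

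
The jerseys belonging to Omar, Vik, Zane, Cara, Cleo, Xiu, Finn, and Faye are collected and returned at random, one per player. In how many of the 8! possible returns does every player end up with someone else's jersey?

Count assignments avoiding every fixed point. For any j of the 8 players fixed to their old jersey, the other 8−j can be arranged in (8−j)! ways.
By inclusion–exclusion this is Σ_{j=0}^{8} (−1)^j C(8,j)·(8−j)!.
Computing: 40320 − 40320 + 20160 − 6720 + 1680 − 336 + 56 − 8 + 1 = 14833.

14833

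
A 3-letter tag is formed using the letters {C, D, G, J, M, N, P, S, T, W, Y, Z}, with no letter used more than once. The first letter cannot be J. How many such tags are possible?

The first letter has 12−1 = 11 choices (anything except J).
The remaining 2 letters are filled from the other 11 symbols without repetition: 11 × 10 = 110.
Total: 11 × 110 = 1210.

1210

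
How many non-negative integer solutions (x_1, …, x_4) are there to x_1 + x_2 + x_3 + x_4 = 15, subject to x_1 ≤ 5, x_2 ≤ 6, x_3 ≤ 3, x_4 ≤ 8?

95

By stars and bars, unrestricted non-negative solutions to x_1+…+x_4 = 15 number C(15+3,3) = 816.
Subtract solutions that violate a single cap (substitute x_i' = x_i − (cap_i+1)): x_1 ≥ 6 gives C(12,3) = 220; x_2 ≥ 7 gives C(11,3) = 165; x_3 ≥ 4 gives C(14,3) = 364; x_4 ≥ 9 gives C(9,3) = 84. Together 833.
Add back pairs where two caps are both exceeded: 10 + 56 + 1 + 35 + 0 + 10 = 112.
By inclusion–exclusion the count is 816 − 833 + 112 = 95.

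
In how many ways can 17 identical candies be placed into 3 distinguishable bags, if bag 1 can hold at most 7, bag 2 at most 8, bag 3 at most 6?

Without the upper bounds there are C(19,2) = 171 ways to split 17 among 3 bags.
Subtract solutions that violate a single cap (substitute x_i' = x_i − (cap_i+1)): x_1 ≥ 8 gives C(11,2) = 55; x_2 ≥ 9 gives C(10,2) = 45; x_3 ≥ 7 gives C(12,2) = 66. Together 166.
Add back pairs where two caps are both exceeded: 1 + 6 + 3 = 10.
By inclusion–exclusion the count is 171 − 166 + 10 = 15.

15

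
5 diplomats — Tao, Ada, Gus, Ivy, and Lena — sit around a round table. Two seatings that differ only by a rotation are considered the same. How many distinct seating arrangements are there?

24

Fix one person's seat to break rotational symmetry; the remaining 4 people can be arranged in (4)! = 24 ways.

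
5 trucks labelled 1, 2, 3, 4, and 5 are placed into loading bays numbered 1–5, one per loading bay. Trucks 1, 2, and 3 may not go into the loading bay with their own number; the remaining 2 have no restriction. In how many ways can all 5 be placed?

64

Let Aᵢ (for i ∈ {1, 2, 3}) be the placements that put truck i in its forbidden loading bay. Any j of these fix j positions, leaving (5−j)! ways to fill the rest, and there are C(3,j) ways to pick which j.
By inclusion–exclusion, the number of valid placements is Σ_{j=0}^{3} (−1)^j C(3,j)·(5−j)!.
Computing: 120 − 72 + 18 − 2 = 64.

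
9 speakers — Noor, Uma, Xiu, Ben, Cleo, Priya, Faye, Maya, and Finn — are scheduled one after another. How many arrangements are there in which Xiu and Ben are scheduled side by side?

80640

Treat {Xiu, Ben} as a single unit. There are 8 units to order, and the pair itself can be ordered 2 ways.
That gives 2 × 8! = 2 × 40320 = 80640.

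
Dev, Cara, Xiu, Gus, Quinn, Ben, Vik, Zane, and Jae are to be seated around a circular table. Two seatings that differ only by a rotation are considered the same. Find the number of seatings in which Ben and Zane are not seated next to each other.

30240

Without the restriction there are (8)! = 40320 seatings.
Seatings with Ben beside Zane: treat them as a block with 2 internal orders, giving 2 × (7)! = 10080.
Subtracting, 40320 − 10080 = 30240.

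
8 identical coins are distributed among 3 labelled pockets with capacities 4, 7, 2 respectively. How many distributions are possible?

14

Without the upper bounds there are C(10,2) = 45 ways to split 8 among 3 pockets.
Subtract solutions that violate a single cap (substitute x_i' = x_i − (cap_i+1)): x_1 ≥ 5 gives C(5,2) = 10; x_2 ≥ 8 gives C(2,2) = 1; x_3 ≥ 3 gives C(7,2) = 21. Together 32.
Add back pairs where two caps are both exceeded: 0 + 1 + 0 = 1.
By inclusion–exclusion the count is 45 − 32 + 1 = 14.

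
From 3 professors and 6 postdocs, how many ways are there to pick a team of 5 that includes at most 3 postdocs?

75

Split by how many postdocs are chosen (0 through 3).
Sum: C(6,0)·C(3,5) + C(6,1)·C(3,4) + C(6,2)·C(3,3) + C(6,3)·C(3,2) = 0 + 0 + 15 + 60 = 75.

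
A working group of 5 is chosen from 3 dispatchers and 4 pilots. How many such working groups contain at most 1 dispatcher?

3

Split by how many dispatchers are chosen (0 through 1).
Sum: C(3,0)·C(4,5) + C(3,1)·C(4,4) = 0 + 3 = 3.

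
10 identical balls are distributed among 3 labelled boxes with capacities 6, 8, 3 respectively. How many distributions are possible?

By stars and bars, unrestricted non-negative solutions to x_1+…+x_3 = 10 number C(10+2,2) = 66.
Subtract solutions that violate a single cap (substitute x_i' = x_i − (cap_i+1)): x_1 ≥ 7 gives C(5,2) = 10; x_2 ≥ 9 gives C(3,2) = 3; x_3 ≥ 4 gives C(8,2) = 28. Together 41.
No two caps can be exceeded simultaneously, so the pair terms are all 0.
By inclusion–exclusion the count is 66 − 41 + 0 = 25.

25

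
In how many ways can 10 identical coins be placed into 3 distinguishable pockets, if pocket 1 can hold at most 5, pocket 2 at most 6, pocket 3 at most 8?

Ignoring the caps, the number of non-negative solutions to x_1+…+x_3 = 10 is C(12,2) = 66.
Subtract solutions that violate a single cap (substitute x_i' = x_i − (cap_i+1)): x_1 ≥ 6 gives C(6,2) = 15; x_2 ≥ 7 gives C(5,2) = 10; x_3 ≥ 9 gives C(3,2) = 3. Together 28.
No two caps can be exceeded simultaneously, so the pair terms are all 0.
By inclusion–exclusion the count is 66 − 28 + 0 = 38.

38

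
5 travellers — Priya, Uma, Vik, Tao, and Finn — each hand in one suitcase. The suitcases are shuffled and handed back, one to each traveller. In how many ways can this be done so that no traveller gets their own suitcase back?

Let Aᵢ be the assignments in which traveller i gets their own suitcase. We want the size of the complement of A₁∪…∪A_5.
By inclusion–exclusion this is Σ_{j=0}^{5} (−1)^j C(5,j)·(5−j)!.
Computing: 120 − 120 + 60 − 20 + 5 − 1 = 44.

44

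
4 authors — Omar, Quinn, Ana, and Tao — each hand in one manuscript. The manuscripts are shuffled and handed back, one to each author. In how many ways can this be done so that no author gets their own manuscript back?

Count assignments avoiding every fixed point. For any j of the 4 authors fixed to their own manuscript, the other 4−j can be arranged in (4−j)! ways.
By inclusion–exclusion this is Σ_{j=0}^{4} (−1)^j C(4,j)·(4−j)!.
Computing: 24 − 24 + 12 − 4 + 1 = 9.

9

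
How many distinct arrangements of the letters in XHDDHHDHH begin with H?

Fix H in the first position and arrange the remaining 8 letters.
Those 8 letters have D appearing 3 times and H appearing 4 times, giving (8)!/(4!·3!) = 280.

280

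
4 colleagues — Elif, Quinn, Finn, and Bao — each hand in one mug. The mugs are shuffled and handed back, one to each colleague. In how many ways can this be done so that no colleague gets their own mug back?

Let Aᵢ be the assignments in which colleague i gets their own mug. We want the size of the complement of A₁∪…∪A_4.
By inclusion–exclusion this is Σ_{j=0}^{4} (−1)^j C(4,j)·(4−j)!.
Computing: 24 − 24 + 12 − 4 + 1 = 9.

9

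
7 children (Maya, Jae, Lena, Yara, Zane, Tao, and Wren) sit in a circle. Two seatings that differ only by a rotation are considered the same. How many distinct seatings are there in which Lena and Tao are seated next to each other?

Treat {Lena, Tao} as one unit (2 internal orders) and seat the resulting 6 units around the table: (5)! circular arrangements.
So 2 × (5)! = 2 × 120 = 240.

240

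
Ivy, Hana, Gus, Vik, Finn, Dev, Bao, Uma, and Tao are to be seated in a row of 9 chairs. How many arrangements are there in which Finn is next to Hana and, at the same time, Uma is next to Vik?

Treat {Finn,Hana} as one block (2 orders) and {Uma,Vik} as another (2 orders).
That leaves 7 units to arrange: 2 × 2 × 7! = 4 × 5040 = 20160.

20160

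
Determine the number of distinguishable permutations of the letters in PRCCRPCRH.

PRCCRPCRH has 9 letters with C appearing 3 times, P appearing twice, and R appearing 3 times.
The number of distinct arrangements is 9!/(3!·3!·2!) = 362880/72 = 5040.

5040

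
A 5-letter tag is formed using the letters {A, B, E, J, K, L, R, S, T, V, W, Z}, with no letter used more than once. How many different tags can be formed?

This is a permutation of 5 out of 12: P(12,5) = 12!/7!.
That product is 12 × 11 × 10 × 9 × 8 = 95040.

95040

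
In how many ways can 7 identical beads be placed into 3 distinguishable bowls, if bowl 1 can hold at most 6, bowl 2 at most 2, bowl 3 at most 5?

17

Ignoring the caps, the number of non-negative solutions to x_1+…+x_3 = 7 is C(9,2) = 36.
Subtract solutions that violate a single cap (substitute x_i' = x_i − (cap_i+1)): x_1 ≥ 7 gives C(2,2) = 1; x_2 ≥ 3 gives C(6,2) = 15; x_3 ≥ 6 gives C(3,2) = 3. Together 19.
No two caps can be exceeded simultaneously, so the pair terms are all 0.
By inclusion–exclusion the count is 36 − 19 + 0 = 17.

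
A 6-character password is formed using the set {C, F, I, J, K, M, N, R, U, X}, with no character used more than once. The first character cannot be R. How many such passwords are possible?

The first character has 10−1 = 9 choices (anything except R).
The remaining 5 characters are filled from the other 9 symbols without repetition: 9 × 8 × 7 × 6 × 5 = 15120.
Total: 9 × 15120 = 136080.

136080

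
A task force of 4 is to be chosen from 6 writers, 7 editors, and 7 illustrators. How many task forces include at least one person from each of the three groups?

2499

Unrestricted: C(20,4) = 4845 ways to pick any 4 of the 20.
Selections missing a whole group: no writers → C(14,4) = 1001; no editors → C(13,4) = 715; no illustrators → C(13,4) = 715.
Add back selections omitting two groups (i.e. drawn from a single group): C(6,4) + C(7,4) + C(7,4) = 85.
By inclusion–exclusion: 4845 − 2431 + 85 = 2499.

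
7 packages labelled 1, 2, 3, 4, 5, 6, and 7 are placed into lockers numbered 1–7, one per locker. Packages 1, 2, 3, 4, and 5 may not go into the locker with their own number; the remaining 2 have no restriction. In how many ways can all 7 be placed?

Let Aᵢ (for 1 ≤ i ≤ 5) be the placements that put package i in its forbidden locker. Any j of these fix j positions, leaving (7−j)! ways to fill the rest, and there are C(5,j) ways to pick which j.
By inclusion–exclusion, the number of valid placements is Σ_{j=0}^{5} (−1)^j C(5,j)·(7−j)!.
Computing: 5040 − 3600 + 1200 − 240 + 30 − 2 = 2428.

2428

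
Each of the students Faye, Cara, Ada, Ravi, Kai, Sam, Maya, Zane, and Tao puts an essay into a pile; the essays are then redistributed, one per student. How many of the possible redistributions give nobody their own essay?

133496

Count assignments avoiding every fixed point. For any j of the 9 students fixed to their own essay, the other 9−j can be arranged in (9−j)! ways.
By inclusion–exclusion this is Σ_{j=0}^{9} (−1)^j C(9,j)·(9−j)!.
Computing: 362880 − 362880 + 181440 − 60480 + 15120 − 3024 + 504 − 72 + 9 − 1 = 133496.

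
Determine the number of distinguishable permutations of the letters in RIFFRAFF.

Letter multiplicities in RIFFRAFF: A×1, F×4, I×1, R×2.
So there are 8! / (4!·2!) = 840 distinguishable arrangements.

840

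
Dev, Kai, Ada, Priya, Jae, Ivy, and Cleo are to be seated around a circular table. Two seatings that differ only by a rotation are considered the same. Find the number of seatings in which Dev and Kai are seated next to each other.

Treat {Dev, Kai} as one unit (2 internal orders) and seat the resulting 6 units around the table: (5)! circular arrangements.
So 2 × (5)! = 2 × 120 = 240.

240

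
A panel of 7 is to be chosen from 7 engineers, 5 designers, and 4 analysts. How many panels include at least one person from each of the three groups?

Total 7-person selections from all 16: C(16,7) = 11440.
Subtract selections that omit an entire group: no engineers → C(9,7) = 36; no designers → C(11,7) = 330; no analysts → C(12,7) = 792.
Add back selections omitting two groups (i.e. drawn from a single group): C(7,7) + C(5,7) + C(4,7) = 1.
By inclusion–exclusion: 11440 − 1158 + 1 = 10283.

10283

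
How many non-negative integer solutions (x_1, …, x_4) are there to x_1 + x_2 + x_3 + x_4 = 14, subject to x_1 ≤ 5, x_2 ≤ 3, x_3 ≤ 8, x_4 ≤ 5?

Without the upper bounds there are C(17,3) = 680 ways to split 14 among 4 variables.
Subtract solutions that violate a single cap (substitute x_i' = x_i − (cap_i+1)): x_1 ≥ 6 gives C(11,3) = 165; x_2 ≥ 4 gives C(13,3) = 286; x_3 ≥ 9 gives C(8,3) = 56; x_4 ≥ 6 gives C(11,3) = 165. Together 672.
Add back pairs where two caps are both exceeded: 35 + 0 + 10 + 4 + 35 + 0 = 84.
By inclusion–exclusion the count is 680 − 672 + 84 = 92.

92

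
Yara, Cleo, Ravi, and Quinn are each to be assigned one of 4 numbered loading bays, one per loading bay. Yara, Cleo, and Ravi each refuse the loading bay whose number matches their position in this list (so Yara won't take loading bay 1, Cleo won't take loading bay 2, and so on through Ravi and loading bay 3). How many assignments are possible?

11

Let Aᵢ (for i ∈ {1, 2, 3}) be the placements that put person i in their forbidden loading bay. Any j of these fix j positions, leaving (4−j)! ways to fill the rest, and there are C(3,j) ways to pick which j.
By inclusion–exclusion, the number of valid placements is Σ_{j=0}^{3} (−1)^j C(3,j)·(4−j)!.
Computing: 24 − 18 + 6 − 1 = 11.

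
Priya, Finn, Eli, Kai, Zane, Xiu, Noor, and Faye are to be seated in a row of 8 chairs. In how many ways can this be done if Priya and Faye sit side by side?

Glue Priya and Faye into one block (2 internal orders), leaving 7 units to arrange in a row.
So the count is 2·(7)! = 10080.

10080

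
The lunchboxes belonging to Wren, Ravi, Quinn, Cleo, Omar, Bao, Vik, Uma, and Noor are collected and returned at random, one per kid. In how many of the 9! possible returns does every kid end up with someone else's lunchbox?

133496

Let Aᵢ be the assignments in which kid i gets their own lunchbox. We want the size of the complement of A₁∪…∪A_9.
By inclusion–exclusion this is Σ_{j=0}^{9} (−1)^j C(9,j)·(9−j)!.
Computing: 362880 − 362880 + 181440 − 60480 + 15120 − 3024 + 504 − 72 + 9 − 1 = 133496.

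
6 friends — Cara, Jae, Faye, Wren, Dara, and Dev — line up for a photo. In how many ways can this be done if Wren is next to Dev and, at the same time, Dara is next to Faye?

Treat {Wren,Dev} as one block (2 orders) and {Dara,Faye} as another (2 orders).
That leaves 4 units to arrange: 2 × 2 × 4! = 4 × 24 = 96.

96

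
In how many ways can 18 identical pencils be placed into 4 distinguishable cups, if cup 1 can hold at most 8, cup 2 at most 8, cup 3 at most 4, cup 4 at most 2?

31

Without the upper bounds there are C(21,3) = 1330 ways to split 18 among 4 cups.
Subtract solutions that violate a single cap (substitute x_i' = x_i − (cap_i+1)): x_1 ≥ 9 gives C(12,3) = 220; x_2 ≥ 9 gives C(12,3) = 220; x_3 ≥ 5 gives C(16,3) = 560; x_4 ≥ 3 gives C(18,3) = 816. Together 1816.
Add back pairs where two caps are both exceeded: 1 + 35 + 84 + 35 + 84 + 286 = 525.
Subtract triples: 0 + 0 + 4 + 4 = 8.
By inclusion–exclusion the count is 1330 − 1816 + 525 − 8 = 31.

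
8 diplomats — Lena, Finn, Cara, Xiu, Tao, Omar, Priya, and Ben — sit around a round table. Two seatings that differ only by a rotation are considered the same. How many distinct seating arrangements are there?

5040

Seat Lena anywhere (absorbing the rotational symmetry), then permute the other 7: (7)! = 5040.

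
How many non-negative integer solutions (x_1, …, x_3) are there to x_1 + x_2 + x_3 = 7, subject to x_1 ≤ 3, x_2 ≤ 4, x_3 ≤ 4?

By stars and bars, unrestricted non-negative solutions to x_1+…+x_3 = 7 number C(7+2,2) = 36.
Subtract solutions that violate a single cap (substitute x_i' = x_i − (cap_i+1)): x_1 ≥ 4 gives C(5,2) = 10; x_2 ≥ 5 gives C(4,2) = 6; x_3 ≥ 5 gives C(4,2) = 6. Together 22.
No two caps can be exceeded simultaneously, so the pair terms are all 0.
By inclusion–exclusion the count is 36 − 22 + 0 = 14.

14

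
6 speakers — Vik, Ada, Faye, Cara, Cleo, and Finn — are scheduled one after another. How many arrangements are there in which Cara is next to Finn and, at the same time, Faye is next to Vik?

96

Treat {Cara,Finn} as one block (2 orders) and {Faye,Vik} as another (2 orders).
That leaves 4 units to arrange: 2 × 2 × 4! = 4 × 24 = 96.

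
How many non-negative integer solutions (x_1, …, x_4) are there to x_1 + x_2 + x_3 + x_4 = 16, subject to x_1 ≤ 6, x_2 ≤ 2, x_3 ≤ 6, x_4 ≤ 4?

Without the upper bounds there are C(19,3) = 969 ways to split 16 among 4 variables.
Subtract solutions that violate a single cap (substitute x_i' = x_i − (cap_i+1)): x_1 ≥ 7 gives C(12,3) = 220; x_2 ≥ 3 gives C(16,3) = 560; x_3 ≥ 7 gives C(12,3) = 220; x_4 ≥ 5 gives C(14,3) = 364. Together 1364.
Add back pairs where two caps are both exceeded: 84 + 10 + 35 + 84 + 165 + 35 = 413.
Subtract triples: 0 + 4 + 0 + 4 = 8.
By inclusion–exclusion the count is 969 − 1364 + 413 − 8 = 10.

10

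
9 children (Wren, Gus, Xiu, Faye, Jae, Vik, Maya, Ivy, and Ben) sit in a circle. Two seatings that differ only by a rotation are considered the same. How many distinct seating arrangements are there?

40320

Fix one person's seat to break rotational symmetry; the remaining 8 people can be arranged in (8)! = 40320 ways.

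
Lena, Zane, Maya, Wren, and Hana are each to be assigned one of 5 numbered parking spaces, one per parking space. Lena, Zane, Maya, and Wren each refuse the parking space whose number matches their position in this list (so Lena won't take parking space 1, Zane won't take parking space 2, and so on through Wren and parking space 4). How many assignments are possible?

53

Let Aᵢ (for 1 ≤ i ≤ 4) be the placements that put person i in their forbidden parking space. Any j of these fix j positions, leaving (5−j)! ways to fill the rest, and there are C(4,j) ways to pick which j.
By inclusion–exclusion, the number of valid placements is Σ_{j=0}^{4} (−1)^j C(4,j)·(5−j)!.
Computing: 120 − 96 + 36 − 8 + 1 = 53.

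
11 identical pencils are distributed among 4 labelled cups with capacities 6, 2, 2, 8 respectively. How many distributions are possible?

53

Ignoring the caps, the number of non-negative solutions to x_1+…+x_4 = 11 is C(14,3) = 364.
Subtract solutions that violate a single cap (substitute x_i' = x_i − (cap_i+1)): x_1 ≥ 7 gives C(7,3) = 35; x_2 ≥ 3 gives C(11,3) = 165; x_3 ≥ 3 gives C(11,3) = 165; x_4 ≥ 9 gives C(5,3) = 10. Together 375.
Add back pairs where two caps are both exceeded: 4 + 4 + 0 + 56 + 0 + 0 = 64.
By inclusion–exclusion the count is 364 − 375 + 64 = 53.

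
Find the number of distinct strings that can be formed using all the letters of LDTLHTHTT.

LDTLHTHTT has 9 letters with H appearing twice, L appearing twice, and T appearing 4 times.
Dividing 9! = 362880 by 4!·2!·2! = 96 for the repeated letters gives 3780.

3780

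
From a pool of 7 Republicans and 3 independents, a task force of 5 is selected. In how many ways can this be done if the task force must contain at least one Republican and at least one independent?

Total 5-person selections from all 10: C(10,5) = 252.
Selections missing a whole group: no Republicans → C(3,5) = 0; no independents → C(7,5) = 21.
Both groups omitted at once is impossible, so 252 − 21 = 231.

231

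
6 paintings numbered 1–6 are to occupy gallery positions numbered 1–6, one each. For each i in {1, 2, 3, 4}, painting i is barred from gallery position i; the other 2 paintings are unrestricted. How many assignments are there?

362

Let Aᵢ (for 1 ≤ i ≤ 4) be the placements that put painting i in its forbidden gallery position. Any j of these fix j positions, leaving (6−j)! ways to fill the rest, and there are C(4,j) ways to pick which j.
By inclusion–exclusion, the number of valid placements is Σ_{j=0}^{4} (−1)^j C(4,j)·(6−j)!.
Computing: 720 − 480 + 144 − 24 + 2 = 362.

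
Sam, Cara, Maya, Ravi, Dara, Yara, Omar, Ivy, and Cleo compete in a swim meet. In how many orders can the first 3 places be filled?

This is an ordered selection of 3 from 9: P(9,3).
That gives 9 × 8 × 7 = 504.

504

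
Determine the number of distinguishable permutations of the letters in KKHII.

30

The 5 letters of KKHII have repeats: I appearing twice and K appearing twice.
Dividing 5! = 120 by 2!·2! = 4 for the repeated letters gives 30.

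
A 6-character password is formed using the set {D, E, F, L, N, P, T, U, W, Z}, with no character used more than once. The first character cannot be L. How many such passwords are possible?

136080

The first character has 10−1 = 9 choices (anything except L).
The remaining 5 characters are filled from the other 9 symbols without repetition: 9 × 8 × 7 × 6 × 5 = 15120.
Total: 9 × 15120 = 136080.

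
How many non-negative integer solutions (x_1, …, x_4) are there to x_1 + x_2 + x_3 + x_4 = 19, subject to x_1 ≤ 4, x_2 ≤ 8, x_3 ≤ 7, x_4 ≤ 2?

10

Ignoring the caps, the number of non-negative solutions to x_1+…+x_4 = 19 is C(22,3) = 1540.
Subtract solutions that violate a single cap (substitute x_i' = x_i − (cap_i+1)): x_1 ≥ 5 gives C(17,3) = 680; x_2 ≥ 9 gives C(13,3) = 286; x_3 ≥ 8 gives C(14,3) = 364; x_4 ≥ 3 gives C(19,3) = 969. Together 2299.
Add back pairs where two caps are both exceeded: 56 + 84 + 364 + 10 + 120 + 165 = 799.
Subtract triples: 0 + 10 + 20 + 0 = 30.
By inclusion–exclusion the count is 1540 − 2299 + 799 − 30 = 10.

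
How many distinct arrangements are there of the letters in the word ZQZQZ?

10

Letter multiplicities in ZQZQZ: Q×2, Z×3.
Dividing 5! = 120 by 3!·2! = 12 for the repeated letters gives 10.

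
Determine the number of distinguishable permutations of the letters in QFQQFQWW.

QFQQFQWW has 8 letters with F appearing twice, Q appearing 4 times, and W appearing twice.
Dividing 8! = 40320 by 4!·2!·2! = 96 for the repeated letters gives 420.

420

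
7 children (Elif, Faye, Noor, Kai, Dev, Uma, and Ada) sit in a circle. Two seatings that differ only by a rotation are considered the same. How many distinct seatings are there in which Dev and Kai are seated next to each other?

Glue Dev and Kai into a block (2 internal orders). Seating 6 units around a circle gives (5)! arrangements.
So 2 × (5)! = 2 × 120 = 240.

240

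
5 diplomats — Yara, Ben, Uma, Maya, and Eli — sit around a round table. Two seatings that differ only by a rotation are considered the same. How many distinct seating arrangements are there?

Fix one person's seat to break rotational symmetry; the remaining 4 people can be arranged in (4)! = 24 ways.

24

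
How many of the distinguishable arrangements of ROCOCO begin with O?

30

With the first slot taken by O, it remains to arrange the other 5 letters (RCOCO).
Those 5 letters have C appearing twice and O appearing twice, giving (5)!/(2!·2!) = 30.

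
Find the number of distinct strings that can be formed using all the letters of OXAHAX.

180

The 6 letters of OXAHAX have repeats: A appearing twice and X appearing twice.
The number of distinct arrangements is 6!/(2!·2!) = 720/4 = 180.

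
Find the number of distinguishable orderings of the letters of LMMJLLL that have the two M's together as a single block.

30

Treat the 2 copies of M as a single block. The multiset to arrange is then {MM, J, L, L, L, L}, 6 items in all.
That gives (6)!/(4!) = 30 arrangements.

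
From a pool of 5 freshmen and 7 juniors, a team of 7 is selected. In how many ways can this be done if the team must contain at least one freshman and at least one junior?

791

Unrestricted: C(12,7) = 792 ways to pick any 7 of the 12.
Subtract selections that omit an entire group: no freshmen → C(7,7) = 1; no juniors → C(5,7) = 0.
Both groups omitted at once is impossible, so 792 − 1 = 791.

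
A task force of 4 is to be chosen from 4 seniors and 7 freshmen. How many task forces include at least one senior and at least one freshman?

294

Unrestricted: C(11,4) = 330 ways to pick any 4 of the 11.
Selections missing a whole group: no seniors → C(7,4) = 35; no freshmen → C(4,4) = 1.
Both groups omitted at once is impossible, so 330 − 36 = 294.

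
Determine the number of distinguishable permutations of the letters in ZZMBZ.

20

ZZMBZ has 5 letters with Z appearing 3 times.
The number of distinct arrangements is 5!/(3!) = 120/6 = 20.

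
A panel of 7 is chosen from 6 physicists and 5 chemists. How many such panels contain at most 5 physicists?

Split by how many physicists are chosen (0 through 5).
Sum: C(6,0)·C(5,7) + C(6,1)·C(5,6) + C(6,2)·C(5,5) + C(6,3)·C(5,4) + C(6,4)·C(5,3) + C(6,5)·C(5,2) = 0 + 0 + 15 + 100 + 150 + 60 = 325.

325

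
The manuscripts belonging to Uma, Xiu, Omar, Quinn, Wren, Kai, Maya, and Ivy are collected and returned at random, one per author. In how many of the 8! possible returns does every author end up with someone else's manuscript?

Let Aᵢ be the assignments in which author i gets their own manuscript. We want the size of the complement of A₁∪…∪A_8.
By inclusion–exclusion this is Σ_{j=0}^{8} (−1)^j C(8,j)·(8−j)!.
Computing: 40320 − 40320 + 20160 − 6720 + 1680 − 336 + 56 − 8 + 1 = 14833.

14833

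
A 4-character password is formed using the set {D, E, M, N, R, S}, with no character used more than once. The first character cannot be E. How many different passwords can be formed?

300

The first character has 6−1 = 5 choices (anything except E).
The remaining 3 characters are filled from the other 5 symbols without repetition: 5 × 4 × 3 = 60.
Total: 5 × 60 = 300.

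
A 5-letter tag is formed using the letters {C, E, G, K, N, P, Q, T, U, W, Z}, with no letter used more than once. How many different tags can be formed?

This is a permutation of 5 out of 11: P(11,5) = 11!/6!.
That product is 11 × 10 × 9 × 8 × 7 = 55440.

55440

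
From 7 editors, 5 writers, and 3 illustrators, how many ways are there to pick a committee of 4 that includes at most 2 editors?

Split by how many editors are chosen (0 through 2).
Sum: C(7,0)·C(8,4) + C(7,1)·C(8,3) + C(7,2)·C(8,2) = 70 + 392 + 588 = 1050.

1050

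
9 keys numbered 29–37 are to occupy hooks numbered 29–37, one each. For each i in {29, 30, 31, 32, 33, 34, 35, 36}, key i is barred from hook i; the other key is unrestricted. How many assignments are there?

148329

Let Aᵢ (for 29 ≤ i ≤ 36) be the placements that put key i in its forbidden hook. Any j of these fix j positions, leaving (9−j)! ways to fill the rest, and there are C(8,j) ways to pick which j.
By inclusion–exclusion, the number of valid placements is Σ_{j=0}^{8} (−1)^j C(8,j)·(9−j)!.
Computing: 362880 − 322560 + 141120 − 40320 + 8400 − 1344 + 168 − 16 + 1 = 148329.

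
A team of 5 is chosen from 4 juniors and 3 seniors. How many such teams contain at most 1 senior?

Split by how many seniors are chosen (0 through 1).
Sum: C(3,0)·C(4,5) + C(3,1)·C(4,4) = 0 + 3 = 3.

3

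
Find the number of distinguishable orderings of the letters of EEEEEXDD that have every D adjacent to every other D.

Treat the 2 copies of D as a single block. The multiset to arrange is then {DD, E, E, E, E, E, X}, 7 items in all.
That gives (7)!/(5!) = 42 arrangements.

42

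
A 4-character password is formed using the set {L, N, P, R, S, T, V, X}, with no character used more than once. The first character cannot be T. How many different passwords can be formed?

1470

The first character has 8−1 = 7 choices (anything except T).
The remaining 3 characters are filled from the other 7 symbols without repetition: 7 × 6 × 5 = 210.
Total: 7 × 210 = 1470.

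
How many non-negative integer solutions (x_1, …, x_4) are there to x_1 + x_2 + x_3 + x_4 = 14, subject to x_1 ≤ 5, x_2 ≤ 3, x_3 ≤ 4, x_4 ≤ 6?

By stars and bars, unrestricted non-negative solutions to x_1+…+x_4 = 14 number C(14+3,3) = 680.
Subtract solutions that violate a single cap (substitute x_i' = x_i − (cap_i+1)): x_1 ≥ 6 gives C(11,3) = 165; x_2 ≥ 4 gives C(13,3) = 286; x_3 ≥ 5 gives C(12,3) = 220; x_4 ≥ 7 gives C(10,3) = 120. Together 791.
Add back pairs where two caps are both exceeded: 35 + 20 + 4 + 56 + 20 + 10 = 145.
By inclusion–exclusion the count is 680 − 791 + 145 = 34.

34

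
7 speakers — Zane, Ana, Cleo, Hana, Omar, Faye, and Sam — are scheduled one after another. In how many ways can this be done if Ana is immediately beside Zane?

Treat {Ana, Zane} as a single unit. There are 6 units to order, and the pair itself can be ordered 2 ways.
That gives 2 × 6! = 2 × 720 = 1440.

1440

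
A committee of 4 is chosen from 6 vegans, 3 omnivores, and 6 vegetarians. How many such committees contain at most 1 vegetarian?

630

Split by how many vegetarians are chosen (0 through 1).
Sum: C(6,0)·C(9,4) + C(6,1)·C(9,3) = 126 + 504 = 630.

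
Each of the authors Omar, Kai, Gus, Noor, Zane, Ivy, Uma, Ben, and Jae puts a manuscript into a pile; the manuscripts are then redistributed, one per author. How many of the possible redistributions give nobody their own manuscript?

133496

This is the derangement count D_9: permutations of 9 items with no fixed point.
By inclusion–exclusion this is Σ_{j=0}^{9} (−1)^j C(9,j)·(9−j)!.
Computing: 362880 − 362880 + 181440 − 60480 + 15120 − 3024 + 504 − 72 + 9 − 1 = 133496.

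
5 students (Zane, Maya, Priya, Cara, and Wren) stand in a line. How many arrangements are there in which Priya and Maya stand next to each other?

Glue Priya and Maya into one block (2 internal orders), leaving 4 units to arrange in a row.
That gives 2 × 4! = 2 × 24 = 48.

48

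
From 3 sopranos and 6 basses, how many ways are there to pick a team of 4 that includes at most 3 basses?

Split by how many basses are chosen (0 through 3).
Sum: C(6,0)·C(3,4) + C(6,1)·C(3,3) + C(6,2)·C(3,2) + C(6,3)·C(3,1) = 0 + 6 + 45 + 60 = 111.

111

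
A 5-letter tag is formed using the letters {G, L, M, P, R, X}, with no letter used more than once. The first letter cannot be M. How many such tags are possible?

The first letter has 6−1 = 5 choices (anything except M).
The remaining 4 letters are filled from the other 5 symbols without repetition: 5 × 4 × 3 × 2 = 120.
Total: 5 × 120 = 600.

600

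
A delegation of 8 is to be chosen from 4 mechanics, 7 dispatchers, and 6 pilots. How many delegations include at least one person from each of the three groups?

Total 8-person selections from all 17: C(17,8) = 24310.
Subtract selections that omit an entire group: no mechanics → C(13,8) = 1287; no dispatchers → C(10,8) = 45; no pilots → C(11,8) = 165.
Add back selections omitting two groups (i.e. drawn from a single group): C(4,8) + C(7,8) + C(6,8) = 0.
By inclusion–exclusion: 24310 − 1497 + 0 = 22813.

22813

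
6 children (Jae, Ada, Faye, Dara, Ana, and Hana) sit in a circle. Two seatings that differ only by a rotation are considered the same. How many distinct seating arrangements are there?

Seat Jae anywhere (absorbing the rotational symmetry), then permute the other 5: (5)! = 120.

120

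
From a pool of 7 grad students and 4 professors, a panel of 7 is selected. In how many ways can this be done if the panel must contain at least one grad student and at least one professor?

Total 7-person selections from all 11: C(11,7) = 330.
Subtract selections that omit an entire group: no grad students → C(4,7) = 0; no professors → C(7,7) = 1.
Both groups omitted at once is impossible, so 330 − 1 = 329.

329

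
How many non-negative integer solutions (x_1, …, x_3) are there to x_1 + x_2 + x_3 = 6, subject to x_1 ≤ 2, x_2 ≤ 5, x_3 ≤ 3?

11

Without the upper bounds there are C(8,2) = 28 ways to split 6 among 3 variables.
Subtract solutions that violate a single cap (substitute x_i' = x_i − (cap_i+1)): x_1 ≥ 3 gives C(5,2) = 10; x_2 ≥ 6 gives C(2,2) = 1; x_3 ≥ 4 gives C(4,2) = 6. Together 17.
No two caps can be exceeded simultaneously, so the pair terms are all 0.
By inclusion–exclusion the count is 28 − 17 + 0 = 11.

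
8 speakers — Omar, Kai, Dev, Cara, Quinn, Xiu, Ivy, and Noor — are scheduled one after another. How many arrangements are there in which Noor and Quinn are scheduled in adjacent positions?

10080

Glue Noor and Quinn into one block (2 internal orders), leaving 7 units to arrange in a row.
That gives 2 × 7! = 2 × 5040 = 10080.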